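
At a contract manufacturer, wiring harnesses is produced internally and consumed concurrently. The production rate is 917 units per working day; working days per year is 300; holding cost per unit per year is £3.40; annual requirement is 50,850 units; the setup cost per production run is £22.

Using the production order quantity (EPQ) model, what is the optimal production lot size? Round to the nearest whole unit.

d = 50,850/300 = 169.5000 units/day;  effective holding cost H(1 − d/p) = 3.4·(1 − 169.5000/917) = 2.77154
Q* = √(2DS / H_eff) = √(2·50,850·22 / 2.77154) ≈ 898.49

898 units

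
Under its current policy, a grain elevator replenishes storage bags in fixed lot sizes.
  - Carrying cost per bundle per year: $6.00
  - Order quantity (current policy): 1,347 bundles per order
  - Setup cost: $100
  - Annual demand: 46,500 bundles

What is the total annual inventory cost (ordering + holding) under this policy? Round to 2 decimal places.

$7,493.12

Orders/yr = 46,500/1,347 = 34.521; ordering cost = 34.521 × $100 = $3,452.12
Average inventory = 1,347/2 = 673.5; holding cost = 673.5 × $6 = $4,041.00
Total = $3,452.12 + $4,041.00 = $7,493.12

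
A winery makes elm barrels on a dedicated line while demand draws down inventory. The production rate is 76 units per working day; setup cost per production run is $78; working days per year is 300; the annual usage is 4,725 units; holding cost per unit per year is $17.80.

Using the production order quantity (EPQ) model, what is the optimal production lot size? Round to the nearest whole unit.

Daily demand d = 4,725/300 = 15.750; p = 76; 1 − d/p = 0.79276
EPQ = √(2DS / (H(1 − d/p)))
    = √(2 × 4,725 × 78 / (17.8 × 0.79276)) ≈ 228.55

229 units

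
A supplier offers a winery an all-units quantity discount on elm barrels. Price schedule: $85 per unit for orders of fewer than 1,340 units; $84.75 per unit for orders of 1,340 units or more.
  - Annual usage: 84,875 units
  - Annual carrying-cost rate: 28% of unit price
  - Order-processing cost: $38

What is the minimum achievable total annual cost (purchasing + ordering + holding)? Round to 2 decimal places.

$7,211,462.25

H₁ = 28%×$85 = $23.8000;  H₂ = 28%×$84.75 = $23.7300
EOQ₁ = √(2×84,875×38/23.8000) = 520.60  (< 1,340, feasible at tier 1)
EOQ₂ = √(2×84,875×38/23.7300) = 521.37  (< 1,340 → use Q = 1,340 at tier-2 price)
TC(tier 1 (EOQ₁), Q≈520.6) = $7,226,765.40
TC(tier 2, Q≈1,340.0) = $7,211,462.25
Minimum at tier 2: $7,211,462.25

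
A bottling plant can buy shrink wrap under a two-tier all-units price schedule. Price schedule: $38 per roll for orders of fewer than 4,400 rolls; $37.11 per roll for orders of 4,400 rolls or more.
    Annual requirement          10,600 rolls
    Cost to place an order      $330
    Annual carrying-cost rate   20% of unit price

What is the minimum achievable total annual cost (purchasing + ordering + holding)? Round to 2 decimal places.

$410,091.75

H₁ = 20%×$38 = $7.6000;  H₂ = 20%×$37.11 = $7.4220
EOQ₁ = √(2×10,600×330/7.6000) = 959.44  (< 4,400, feasible at tier 1)
EOQ₂ = √(2×10,600×330/7.4220) = 970.88  (< 4,400 → use Q = 4,400 at tier-2 price)
TC(tier 1 (EOQ₁), Q≈959.4) = $410,091.75
TC(tier 2, Q≈4,400.0) = $410,489.40
Minimum at tier 1 (EOQ₁): $410,091.75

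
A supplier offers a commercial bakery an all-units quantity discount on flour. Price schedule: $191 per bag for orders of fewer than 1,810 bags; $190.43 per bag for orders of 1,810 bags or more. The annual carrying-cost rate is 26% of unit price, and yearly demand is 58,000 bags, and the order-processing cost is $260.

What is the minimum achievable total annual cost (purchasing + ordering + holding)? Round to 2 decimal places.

$11,098,079.67

H₁ = 26%×$191 = $49.6600;  H₂ = 26%×$190.43 = $49.5118
EOQ₁ = √(2×58,000×260/49.6600) = 779.31  (< 1,810, feasible at tier 1)
EOQ₂ = √(2×58,000×260/49.5118) = 780.48  (< 1,810 → use Q = 1,810 at tier-2 price)
TC(tier 1 (EOQ₁), Q≈779.3) = $11,116,700.72
TC(tier 2, Q≈1,810.0) = $11,098,079.67
Minimum at tier 2: $11,098,079.67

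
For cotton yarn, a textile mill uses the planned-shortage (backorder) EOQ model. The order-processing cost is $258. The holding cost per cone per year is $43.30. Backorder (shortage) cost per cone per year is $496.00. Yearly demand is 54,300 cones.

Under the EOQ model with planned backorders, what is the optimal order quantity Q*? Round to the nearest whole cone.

Q* = √(2DS/H) · √((H + b)/b)
   = √(2 × 54,300 × 258 / 43.3) · √((43.3 + 496) / 496)
   = 804.416 × 1.0427 ≈ 838.79

839 cones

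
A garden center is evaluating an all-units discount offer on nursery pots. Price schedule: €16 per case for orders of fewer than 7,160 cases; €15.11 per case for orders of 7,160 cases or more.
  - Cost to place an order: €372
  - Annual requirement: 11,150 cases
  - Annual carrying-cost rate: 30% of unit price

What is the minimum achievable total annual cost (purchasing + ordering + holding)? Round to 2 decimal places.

€184,710.22

H₁ = 30%×€16 = €4.8000;  H₂ = 30%×€15.11 = €4.5330
EOQ₁ = √(2×11,150×372/4.8000) = 1,314.63  (< 7,160, feasible at tier 1)
EOQ₂ = √(2×11,150×372/4.5330) = 1,352.79  (< 7,160 → use Q = 7,160 at tier-2 price)
TC(tier 1 (EOQ₁), Q≈1,314.6) = €184,710.22
TC(tier 2, Q≈7,160.0) = €185,283.94
Minimum at tier 1 (EOQ₁): €184,710.22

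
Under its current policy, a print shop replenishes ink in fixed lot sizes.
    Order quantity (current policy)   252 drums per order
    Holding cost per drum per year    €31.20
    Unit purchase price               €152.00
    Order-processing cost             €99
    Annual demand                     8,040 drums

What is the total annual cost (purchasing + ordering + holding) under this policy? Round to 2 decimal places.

€1,229,169.77

Orders/yr = 8,040/252 = 31.905; ordering cost = 31.905 × €99 = €3,158.57
Average inventory = 252/2 = 126; holding cost = 126 × €31.2 = €3,931.20
Purchase cost = D·C = 8,040 × 152 = €1,222,080.00
Total = €3,158.57 + €3,931.20 + €1,222,080.00 = €1,229,169.77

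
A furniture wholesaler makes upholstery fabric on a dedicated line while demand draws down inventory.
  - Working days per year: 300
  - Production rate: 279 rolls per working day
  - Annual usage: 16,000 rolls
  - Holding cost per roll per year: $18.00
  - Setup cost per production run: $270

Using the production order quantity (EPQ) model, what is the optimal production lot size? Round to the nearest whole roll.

Daily demand d = 16,000/300 = 53.333; p = 279; 1 − d/p = 0.80884
EPQ = √(2DS / (H(1 − d/p)))
    = √(2 × 16,000 × 270 / (18 × 0.80884)) ≈ 770.35

770 rolls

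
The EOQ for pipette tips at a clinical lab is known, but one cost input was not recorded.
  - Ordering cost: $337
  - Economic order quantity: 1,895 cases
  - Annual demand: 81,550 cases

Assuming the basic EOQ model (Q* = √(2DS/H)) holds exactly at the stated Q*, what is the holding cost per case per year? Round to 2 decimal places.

From Q* = √(2DS/H) ⇒ Q*² = 2DS/H.
H = 2DS / Q² = 2 × 81,550 × 337 / 1,895² = 15.3061

$15.31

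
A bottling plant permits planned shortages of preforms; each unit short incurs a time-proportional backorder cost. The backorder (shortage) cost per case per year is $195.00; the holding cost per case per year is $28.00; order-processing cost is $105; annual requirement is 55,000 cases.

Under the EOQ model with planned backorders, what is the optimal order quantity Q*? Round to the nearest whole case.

Basic EOQ = √(2·55,000·105/28) = 642.262
Backorder adjustment √((H+b)/b) = √((28+195)/195) = 1.0694
Q* = 642.262 × 1.0694 ≈ 686.83

687 cases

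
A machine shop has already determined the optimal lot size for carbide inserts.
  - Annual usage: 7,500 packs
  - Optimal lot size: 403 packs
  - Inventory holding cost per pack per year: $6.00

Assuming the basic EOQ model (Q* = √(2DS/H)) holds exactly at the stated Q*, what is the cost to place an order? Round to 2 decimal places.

$64.96

EOQ relation: Q² = 2DS/H, so rearrange for the unknown.
S = Q²H / (2D) = 403² × 6 / (2 × 7,500) = 64.9636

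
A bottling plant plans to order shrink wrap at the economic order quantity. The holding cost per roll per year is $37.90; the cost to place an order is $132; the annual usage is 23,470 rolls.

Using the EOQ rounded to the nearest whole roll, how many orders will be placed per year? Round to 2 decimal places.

2DS/H = 2·23,470·132/37.9 = 163,484.96
EOQ = √163,484.96 ≈ 404.33 → Q = 404
N = D/Q = 23,470/404 ≈ 58.094 orders/yr

58.09 orders per year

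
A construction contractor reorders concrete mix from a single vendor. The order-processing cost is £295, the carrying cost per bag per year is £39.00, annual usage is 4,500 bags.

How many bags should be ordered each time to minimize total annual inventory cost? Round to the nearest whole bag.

Optimal lot size Q* = (2 × 4,500 × £295 / £39)^½ ≈ 260.92

261 bags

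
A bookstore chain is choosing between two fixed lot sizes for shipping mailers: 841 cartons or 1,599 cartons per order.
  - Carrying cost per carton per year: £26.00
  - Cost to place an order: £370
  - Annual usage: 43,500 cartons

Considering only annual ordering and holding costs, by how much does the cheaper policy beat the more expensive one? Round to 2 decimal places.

£781.74

Annual cost at Q: ordering D·S/Q plus holding Q·H/2.
TC(841) = (43,500/841)×370 + (841/2)×26 = £30,070.93
TC(1,599) = (43,500/1,599)×370 + (1,599/2)×26 = £30,852.67
Lots of 841 are cheaper by £781.74.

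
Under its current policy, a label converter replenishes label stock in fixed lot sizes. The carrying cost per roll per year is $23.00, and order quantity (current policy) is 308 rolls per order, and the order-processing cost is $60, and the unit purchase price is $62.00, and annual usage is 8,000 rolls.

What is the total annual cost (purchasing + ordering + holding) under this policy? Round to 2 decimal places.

Ordering: D/Q × S = 8,000/308 × $60 = $1,558.44
Holding:  Q/2 × H = 308/2 × $23 = $3,542.00
Purchase cost = D·C = 8,000 × 62 = $496,000.00
Total = $1,558.44 + $3,542.00 + $496,000.00 = $501,100.44

$501,100.44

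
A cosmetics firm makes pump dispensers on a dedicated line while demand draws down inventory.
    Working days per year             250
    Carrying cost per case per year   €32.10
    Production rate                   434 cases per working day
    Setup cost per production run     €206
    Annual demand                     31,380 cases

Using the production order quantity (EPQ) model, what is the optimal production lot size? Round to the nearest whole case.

753 cases

Daily demand d = 31,380/250 = 125.520; p = 434; 1 − d/p = 0.71078
EPQ = √(2DS / (H(1 − d/p)))
    = √(2 × 31,380 × 206 / (32.1 × 0.71078)) ≈ 752.76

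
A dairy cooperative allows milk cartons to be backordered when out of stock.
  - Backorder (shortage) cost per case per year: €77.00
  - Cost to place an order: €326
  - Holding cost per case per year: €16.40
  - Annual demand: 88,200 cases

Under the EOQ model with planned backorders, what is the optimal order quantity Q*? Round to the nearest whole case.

Q* = √(2DS/H) · √((H + b)/b)
   = √(2 × 88,200 × 326 / 16.4) · √((16.4 + 77) / 77)
   = 1,872.562 × 1.1014 ≈ 2,062.36

2,062 cases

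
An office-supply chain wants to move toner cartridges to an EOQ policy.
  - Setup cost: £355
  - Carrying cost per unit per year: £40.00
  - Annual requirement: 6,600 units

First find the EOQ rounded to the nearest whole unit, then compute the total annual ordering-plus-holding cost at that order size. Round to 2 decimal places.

£13,690.88

2DS/H = 2·6,600·355/40 = 117,150.00
EOQ = √117,150.00 ≈ 342.27 → Q = 342 units
Orders/yr = 6,600/342 = 19.298; ordering cost = 19.298 × £355 = £6,850.88
Average inventory = 342/2 = 171; holding cost = 171 × £40 = £6,840.00
Total = £6,850.88 + £6,840.00 = £13,690.88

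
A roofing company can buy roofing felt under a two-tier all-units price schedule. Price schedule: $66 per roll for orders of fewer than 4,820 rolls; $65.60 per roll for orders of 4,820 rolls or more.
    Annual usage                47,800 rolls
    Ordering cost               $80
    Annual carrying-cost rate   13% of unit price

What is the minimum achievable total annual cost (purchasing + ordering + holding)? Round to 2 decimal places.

H₁ = 13%×$66 = $8.5800;  H₂ = 13%×$65.60 = $8.5280
EOQ₁ = √(2×47,800×80/8.5800) = 944.13  (< 4,820, feasible at tier 1)
EOQ₂ = √(2×47,800×80/8.5280) = 947.00  (< 4,820 → use Q = 4,820 at tier-2 price)
TC(tier 1 (EOQ₁), Q≈944.1) = $3,162,900.61
TC(tier 2, Q≈4,820.0) = $3,157,025.84
Minimum at tier 2: $3,157,025.84

$3,157,025.84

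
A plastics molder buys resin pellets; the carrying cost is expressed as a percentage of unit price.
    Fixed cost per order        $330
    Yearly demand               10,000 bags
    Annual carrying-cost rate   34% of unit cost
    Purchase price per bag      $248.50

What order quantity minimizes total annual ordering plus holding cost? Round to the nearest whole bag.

279 bags

H = i·C = 0.34 × $248.5 = $84.4900 per bag-year
Q* = √(2·D·S / H) = √(2·10,000·330 / 84.49) = √78,115.8 ≈ 279.49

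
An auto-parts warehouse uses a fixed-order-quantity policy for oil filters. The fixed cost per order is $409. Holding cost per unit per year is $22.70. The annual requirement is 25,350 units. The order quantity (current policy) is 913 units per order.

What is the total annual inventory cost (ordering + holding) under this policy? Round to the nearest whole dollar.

$21,719

Ordering: D/Q × S = 25,350/913 × $409 = $11,356.13
Holding:  Q/2 × H = 913/2 × $22.7 = $10,362.55
Total = $11,356.13 + $10,362.55 = $21,718.68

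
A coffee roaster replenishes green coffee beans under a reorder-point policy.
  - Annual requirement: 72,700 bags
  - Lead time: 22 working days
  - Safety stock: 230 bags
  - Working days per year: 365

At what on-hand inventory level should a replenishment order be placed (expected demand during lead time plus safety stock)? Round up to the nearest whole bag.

Daily demand d = 72,700 / 365 = 199.178 bags/day
Demand during lead time = 199.178 × 22 = 4,381.92
Reorder point = 4,381.92 + 230 = 4,611.92 → round up

4,612 bags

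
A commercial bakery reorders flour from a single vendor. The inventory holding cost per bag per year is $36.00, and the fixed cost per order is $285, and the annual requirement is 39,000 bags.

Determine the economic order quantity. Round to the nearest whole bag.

Q* = √(2·D·S / H) = √(2·39,000·285 / 36) = √617,500.0 ≈ 785.81

786 bags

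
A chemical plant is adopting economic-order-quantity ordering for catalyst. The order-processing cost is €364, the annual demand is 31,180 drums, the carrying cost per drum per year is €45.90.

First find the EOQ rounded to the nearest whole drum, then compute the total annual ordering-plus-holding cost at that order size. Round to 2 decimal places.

EOQ = √(2DS/H) = √(2 × 31,180 × 364 / 45.9)
    = √(494,532.46) ≈ 703.23 → Q = 703 drums
Orders/yr = 31,180/703 = 44.353; ordering cost = 44.353 × €364 = €16,144.41
Average inventory = 703/2 = 351.5; holding cost = 351.5 × €45.9 = €16,133.85
Total = €16,144.41 + €16,133.85 = €32,278.26

€32,278.26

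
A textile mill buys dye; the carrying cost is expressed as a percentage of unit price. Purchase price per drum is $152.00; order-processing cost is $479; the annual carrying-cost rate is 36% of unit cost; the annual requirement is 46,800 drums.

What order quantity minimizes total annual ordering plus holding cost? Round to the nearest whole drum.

H = i·C = 0.36 × $152 = $54.7200 per drum-year
2DS/H = 2·46,800·479/54.72 = 819,342.11
EOQ = √819,342.11 ≈ 905.18

905 drums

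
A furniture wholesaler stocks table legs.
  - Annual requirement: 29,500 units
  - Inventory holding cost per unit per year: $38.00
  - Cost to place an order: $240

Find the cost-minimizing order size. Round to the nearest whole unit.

610 units

2DS/H = 2·29,500·240/38 = 372,631.58
EOQ = √372,631.58 ≈ 610.44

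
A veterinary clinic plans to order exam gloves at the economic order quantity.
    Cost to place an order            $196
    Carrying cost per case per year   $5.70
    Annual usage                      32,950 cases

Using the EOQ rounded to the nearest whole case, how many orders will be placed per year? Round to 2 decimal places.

EOQ = √(2DS/H) = √(2 × 32,950 × 196 / 5.7)
    = √(2,266,035.09) ≈ 1,505.34 → Q = 1,505
N = D/Q = 32,950/1,505 ≈ 21.894 orders/yr

21.89 orders per year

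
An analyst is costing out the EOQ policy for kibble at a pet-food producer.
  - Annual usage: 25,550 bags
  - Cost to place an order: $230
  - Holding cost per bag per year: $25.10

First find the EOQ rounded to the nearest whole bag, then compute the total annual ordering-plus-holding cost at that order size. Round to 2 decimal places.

$17,175.57

EOQ = √(2DS/H) = √(2 × 25,550 × 230 / 25.1)
    = √(468,247.01) ≈ 684.29 → Q = 684 bags
Orders/yr = 25,550/684 = 37.354; ordering cost = 37.354 × $230 = $8,591.37
Average inventory = 684/2 = 342; holding cost = 342 × $25.1 = $8,584.20
Total = $8,591.37 + $8,584.20 = $17,175.57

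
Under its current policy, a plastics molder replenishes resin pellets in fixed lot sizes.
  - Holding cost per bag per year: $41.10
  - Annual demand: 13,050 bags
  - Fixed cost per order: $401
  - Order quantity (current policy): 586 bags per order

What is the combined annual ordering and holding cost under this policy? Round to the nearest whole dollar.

Orders/yr = 13,050/586 = 22.270; ordering cost = 22.270 × $401 = $8,930.12
Average inventory = 586/2 = 293; holding cost = 293 × $41.1 = $12,042.30
Total = $8,930.12 + $12,042.30 = $20,972.42

$20,972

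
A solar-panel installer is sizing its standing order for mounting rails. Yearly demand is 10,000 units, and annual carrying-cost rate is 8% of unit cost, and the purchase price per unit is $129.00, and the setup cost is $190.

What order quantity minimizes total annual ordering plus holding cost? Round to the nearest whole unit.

607 units

H = i·C = 0.08 × $129 = $10.3200 per unit-year
EOQ = √(2DS/H) = √(2 × 10,000 × 190 / 10.32)
    = √(368,217.05) ≈ 606.81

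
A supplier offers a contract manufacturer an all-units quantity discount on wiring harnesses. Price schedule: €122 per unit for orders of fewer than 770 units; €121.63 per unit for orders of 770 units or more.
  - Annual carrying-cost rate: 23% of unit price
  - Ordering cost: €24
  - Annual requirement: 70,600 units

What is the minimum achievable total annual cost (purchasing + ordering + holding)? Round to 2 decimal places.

€8,600,048.86

H₁ = 23%×€122 = €28.0600;  H₂ = 23%×€121.63 = €27.9749
EOQ₁ = √(2×70,600×24/28.0600) = 347.52  (< 770, feasible at tier 1)
EOQ₂ = √(2×70,600×24/27.9749) = 348.05  (< 770 → use Q = 770 at tier-2 price)
TC(tier 1 (EOQ₁), Q≈347.5) = €8,622,951.40
TC(tier 2, Q≈770.0) = €8,600,048.86
Minimum at tier 2: €8,600,048.86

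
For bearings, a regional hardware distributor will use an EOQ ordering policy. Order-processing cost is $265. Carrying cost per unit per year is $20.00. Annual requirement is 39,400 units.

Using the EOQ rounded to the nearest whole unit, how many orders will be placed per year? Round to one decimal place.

Q* = √(2·D·S / H) = √(2·39,400·265 / 20) = √1,044,100.0 ≈ 1,021.81 → Q = 1,022
Orders per year = D/Q = 39,400 / 1,022 = 38.552

38.6 orders per year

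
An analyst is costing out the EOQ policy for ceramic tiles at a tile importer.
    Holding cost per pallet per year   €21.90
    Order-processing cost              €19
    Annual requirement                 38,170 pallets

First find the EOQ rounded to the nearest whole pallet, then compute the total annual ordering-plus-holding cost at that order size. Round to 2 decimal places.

€5,636.06

2DS/H = 2·38,170·19/21.9 = 66,231.05
EOQ = √66,231.05 ≈ 257.35 → Q = 257 pallets
Orders/yr = 38,170/257 = 148.521; ordering cost = 148.521 × €19 = €2,821.91
Average inventory = 257/2 = 128.5; holding cost = 128.5 × €21.9 = €2,814.15
Total = €2,821.91 + €2,814.15 = €5,636.06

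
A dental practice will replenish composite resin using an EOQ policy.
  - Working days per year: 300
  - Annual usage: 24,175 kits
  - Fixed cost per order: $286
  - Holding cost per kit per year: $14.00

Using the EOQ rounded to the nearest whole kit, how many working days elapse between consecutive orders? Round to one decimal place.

2DS/H = 2·24,175·286/14 = 987,721.43
EOQ = √987,721.43 ≈ 993.84 → Q = 994 kits
Cycle time = (working days × Q)/D = (300 × 994) / 24,175 = 12.335 days

12.3 days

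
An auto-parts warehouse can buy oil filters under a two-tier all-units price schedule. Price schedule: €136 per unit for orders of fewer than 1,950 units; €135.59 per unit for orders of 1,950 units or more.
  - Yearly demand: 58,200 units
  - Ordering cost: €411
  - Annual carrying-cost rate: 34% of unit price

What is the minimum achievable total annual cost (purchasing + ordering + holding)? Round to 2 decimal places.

€7,948,552.85

H₁ = 34%×€136 = €46.2400;  H₂ = 34%×€135.59 = €46.1006
EOQ₁ = √(2×58,200×411/46.2400) = 1,017.16  (< 1,950, feasible at tier 1)
EOQ₂ = √(2×58,200×411/46.1006) = 1,018.69  (< 1,950 → use Q = 1,950 at tier-2 price)
TC(tier 1 (EOQ₁), Q≈1,017.2) = €7,962,233.39
TC(tier 2, Q≈1,950.0) = €7,948,552.85
Minimum at tier 2: €7,948,552.85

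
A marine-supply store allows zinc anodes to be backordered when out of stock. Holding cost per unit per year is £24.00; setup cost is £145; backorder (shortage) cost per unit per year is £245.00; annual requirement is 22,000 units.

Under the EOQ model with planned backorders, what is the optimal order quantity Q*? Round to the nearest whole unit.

Basic EOQ = √(2·22,000·145/24) = 515.590
Backorder adjustment √((H+b)/b) = √((24+245)/245) = 1.0478
Q* = 515.590 × 1.0478 ≈ 540.25

540 units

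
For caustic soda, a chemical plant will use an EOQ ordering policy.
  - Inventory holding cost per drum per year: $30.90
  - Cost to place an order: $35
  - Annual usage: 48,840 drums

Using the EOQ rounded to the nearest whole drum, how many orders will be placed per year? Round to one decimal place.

EOQ = √(2DS/H) = √(2 × 48,840 × 35 / 30.9)
    = √(110,640.78) ≈ 332.63 → Q = 333
N = D/Q = 48,840/333 ≈ 146.667 orders/yr

146.7 orders per year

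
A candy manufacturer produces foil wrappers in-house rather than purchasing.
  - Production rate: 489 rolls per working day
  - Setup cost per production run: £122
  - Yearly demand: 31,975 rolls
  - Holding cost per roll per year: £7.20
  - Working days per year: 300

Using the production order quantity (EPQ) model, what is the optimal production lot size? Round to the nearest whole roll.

1,177 rolls

d = 31,975/300 = 106.5833 rolls/day;  effective holding cost H(1 − d/p) = 7.2·(1 − 106.5833/489) = 5.63067
Q* = √(2DS / H_eff) = √(2·31,975·122 / 5.63067) ≈ 1,177.12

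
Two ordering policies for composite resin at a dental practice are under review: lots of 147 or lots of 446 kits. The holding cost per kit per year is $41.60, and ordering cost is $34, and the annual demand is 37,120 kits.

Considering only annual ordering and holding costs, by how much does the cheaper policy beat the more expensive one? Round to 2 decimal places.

$463.40

Annual cost at Q: ordering D·S/Q plus holding Q·H/2.
TC(147) = (37,120/147)×34 + (147/2)×41.6 = $11,643.18
TC(446) = (37,120/446)×34 + (446/2)×41.6 = $12,106.58
Lots of 147 are cheaper by $463.40.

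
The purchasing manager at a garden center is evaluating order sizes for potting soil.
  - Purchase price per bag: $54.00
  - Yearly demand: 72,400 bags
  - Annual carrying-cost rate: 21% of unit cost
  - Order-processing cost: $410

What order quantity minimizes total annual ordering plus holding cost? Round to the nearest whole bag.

Holding cost per bag per year: H = 21% × $54 = $11.3400
EOQ = √(2DS/H) = √(2 × 72,400 × 410 / 11.34)
    = √(5,235,273.37) ≈ 2,288.07

2,288 bags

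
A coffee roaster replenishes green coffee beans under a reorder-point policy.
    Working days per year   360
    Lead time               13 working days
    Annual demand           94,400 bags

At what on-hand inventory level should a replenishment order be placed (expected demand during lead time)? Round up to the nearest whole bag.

3,409 bags

Daily demand d = 94,400 / 360 = 262.222 bags/day
Demand during lead time = 262.222 × 13 = 3,408.89
Reorder point = 3,408.89 → round up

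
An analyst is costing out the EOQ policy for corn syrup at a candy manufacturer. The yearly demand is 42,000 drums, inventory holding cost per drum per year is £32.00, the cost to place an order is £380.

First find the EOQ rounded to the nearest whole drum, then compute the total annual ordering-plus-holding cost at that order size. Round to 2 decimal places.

£31,959.98

Optimal lot size Q* = (2 × 42,000 × £380 / £32)^½ ≈ 998.75 → Q = 999 drums
Ordering: D/Q × S = 42,000/999 × £380 = £15,975.98
Holding:  Q/2 × H = 999/2 × £32 = £15,984.00
Total = £15,975.98 + £15,984.00 = £31,959.98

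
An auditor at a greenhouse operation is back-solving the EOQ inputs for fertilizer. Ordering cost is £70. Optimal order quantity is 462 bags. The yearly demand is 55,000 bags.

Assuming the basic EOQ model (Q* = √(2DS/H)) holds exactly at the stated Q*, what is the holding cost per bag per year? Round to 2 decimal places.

From Q* = √(2DS/H) ⇒ Q*² = 2DS/H.
H = 2DS / Q² = 2 × 55,000 × 70 / 462² = 36.0750

£36.08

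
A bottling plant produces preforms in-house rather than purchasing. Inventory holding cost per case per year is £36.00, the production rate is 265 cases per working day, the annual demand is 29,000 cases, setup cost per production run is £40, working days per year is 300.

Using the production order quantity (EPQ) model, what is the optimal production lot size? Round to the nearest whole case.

319 cases

d = 29,000/300 = 96.6667 cases/day;  effective holding cost H(1 − d/p) = 36·(1 − 96.6667/265) = 22.86792
Q* = √(2DS / H_eff) = √(2·29,000·40 / 22.86792) ≈ 318.52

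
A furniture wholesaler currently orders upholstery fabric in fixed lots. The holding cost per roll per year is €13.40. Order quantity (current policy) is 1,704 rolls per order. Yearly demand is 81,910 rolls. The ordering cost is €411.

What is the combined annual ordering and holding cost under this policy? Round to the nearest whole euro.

Ordering: D/Q × S = 81,910/1,704 × €411 = €19,756.46
Holding:  Q/2 × H = 1,704/2 × €13.4 = €11,416.80
Total = €19,756.46 + €11,416.80 = €31,173.26

€31,173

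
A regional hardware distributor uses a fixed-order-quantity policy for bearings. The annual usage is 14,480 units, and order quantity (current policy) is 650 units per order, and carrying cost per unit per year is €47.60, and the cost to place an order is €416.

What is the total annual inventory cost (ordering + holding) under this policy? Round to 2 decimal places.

€24,737.20

Annual ordering cost = (D/Q)·S = (14,480/650) × 416 = €9,267.20
Annual holding cost  = (Q/2)·H = (650/2) × 47.6 = €15,470.00
Total = €9,267.20 + €15,470.00 = €24,737.20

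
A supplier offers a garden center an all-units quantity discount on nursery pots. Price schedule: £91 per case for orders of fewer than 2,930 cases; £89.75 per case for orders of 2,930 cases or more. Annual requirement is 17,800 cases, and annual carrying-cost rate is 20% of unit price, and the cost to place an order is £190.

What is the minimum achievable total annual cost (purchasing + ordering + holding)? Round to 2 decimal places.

H₁ = 20%×£91 = £18.2000;  H₂ = 20%×£89.75 = £17.9500
EOQ₁ = √(2×17,800×190/18.2000) = 609.63  (< 2,930, feasible at tier 1)
EOQ₂ = √(2×17,800×190/17.9500) = 613.86  (< 2,930 → use Q = 2,930 at tier-2 price)
TC(tier 1 (EOQ₁), Q≈609.6) = £1,630,895.26
TC(tier 2, Q≈2,930.0) = £1,625,001.02
Minimum at tier 2: £1,625,001.02

£1,625,001.02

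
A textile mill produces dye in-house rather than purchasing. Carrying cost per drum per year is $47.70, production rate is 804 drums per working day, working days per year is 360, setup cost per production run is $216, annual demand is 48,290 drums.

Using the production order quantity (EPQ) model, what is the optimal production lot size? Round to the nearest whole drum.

Daily demand d = 48,290/360 = 134.139; p = 804; 1 − d/p = 0.83316
EPQ = √(2DS / (H(1 − d/p)))
    = √(2 × 48,290 × 216 / (47.7 × 0.83316)) ≈ 724.51

725 drums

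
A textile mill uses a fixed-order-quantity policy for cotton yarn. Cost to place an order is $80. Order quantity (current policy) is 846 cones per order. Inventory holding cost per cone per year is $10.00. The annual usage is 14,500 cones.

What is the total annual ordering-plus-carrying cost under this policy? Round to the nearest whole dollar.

Annual ordering cost = (D/Q)·S = (14,500/846) × 80 = $1,371.16
Annual holding cost  = (Q/2)·H = (846/2) × 10 = $4,230.00
Total = $1,371.16 + $4,230.00 = $5,601.16

$5,601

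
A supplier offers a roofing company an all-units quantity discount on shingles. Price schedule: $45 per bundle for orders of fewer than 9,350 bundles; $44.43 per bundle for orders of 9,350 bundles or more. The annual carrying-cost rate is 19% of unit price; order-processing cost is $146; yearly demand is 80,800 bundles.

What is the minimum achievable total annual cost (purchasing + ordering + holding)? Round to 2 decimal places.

H₁ = 19%×$45 = $8.5500;  H₂ = 19%×$44.43 = $8.4417
EOQ₁ = √(2×80,800×146/8.5500) = 1,661.17  (< 9,350, feasible at tier 1)
EOQ₂ = √(2×80,800×146/8.4417) = 1,671.79  (< 9,350 → use Q = 9,350 at tier-2 price)
TC(tier 1 (EOQ₁), Q≈1,661.2) = $3,650,203.00
TC(tier 2, Q≈9,350.0) = $3,630,670.64
Minimum at tier 2: $3,630,670.64

$3,630,670.64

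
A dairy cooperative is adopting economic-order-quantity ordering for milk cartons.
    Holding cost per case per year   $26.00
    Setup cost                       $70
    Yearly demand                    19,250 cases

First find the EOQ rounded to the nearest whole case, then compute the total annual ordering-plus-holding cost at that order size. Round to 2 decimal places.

$8,370.78

Optimal lot size Q* = (2 × 19,250 × $70 / $26)^½ ≈ 321.95 → Q = 322 cases
Annual ordering cost = (D/Q)·S = (19,250/322) × 70 = $4,184.78
Annual holding cost  = (Q/2)·H = (322/2) × 26 = $4,186.00
Total = $4,184.78 + $4,186.00 = $8,370.78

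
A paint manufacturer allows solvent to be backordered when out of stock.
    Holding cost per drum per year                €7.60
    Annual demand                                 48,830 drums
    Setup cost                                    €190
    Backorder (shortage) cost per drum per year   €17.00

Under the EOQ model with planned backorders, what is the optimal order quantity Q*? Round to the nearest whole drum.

1,880 drums

Q* = √(2DS/H) · √((H + b)/b)
   = √(2 × 48,830 × 190 / 7.6) · √((7.6 + 17) / 17)
   = 1,562.530 × 1.2029 ≈ 1,879.63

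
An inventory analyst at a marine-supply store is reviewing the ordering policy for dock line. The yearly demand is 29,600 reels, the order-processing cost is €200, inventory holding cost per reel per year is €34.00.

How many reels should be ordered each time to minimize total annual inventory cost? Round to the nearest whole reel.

590 reels

Optimal lot size Q* = (2 × 29,600 × €200 / €34)^½ ≈ 590.11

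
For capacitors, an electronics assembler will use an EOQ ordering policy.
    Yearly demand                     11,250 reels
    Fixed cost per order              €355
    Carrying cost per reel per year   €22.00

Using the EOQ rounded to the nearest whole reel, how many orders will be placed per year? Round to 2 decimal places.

18.66 orders per year

EOQ = √(2DS/H) = √(2 × 11,250 × 355 / 22)
    = √(363,068.18) ≈ 602.55 → Q = 603
Orders per year = D/Q = 11,250 / 603 = 18.657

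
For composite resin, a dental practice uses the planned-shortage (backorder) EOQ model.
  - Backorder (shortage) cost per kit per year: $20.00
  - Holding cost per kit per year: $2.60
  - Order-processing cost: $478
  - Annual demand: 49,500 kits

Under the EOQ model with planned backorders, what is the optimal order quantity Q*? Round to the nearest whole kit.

Q* = √(2DS/H) · √((H + b)/b)
   = √(2 × 49,500 × 478 / 2.6) · √((2.6 + 20) / 20)
   = 4,266.236 × 1.0630 ≈ 4,535.07

4,535 kits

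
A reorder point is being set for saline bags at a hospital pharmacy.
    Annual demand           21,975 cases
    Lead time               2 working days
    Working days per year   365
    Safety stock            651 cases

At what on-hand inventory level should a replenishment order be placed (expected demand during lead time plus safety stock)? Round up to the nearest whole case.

Daily demand d = 21,975 / 365 = 60.205 cases/day
Demand during lead time = 60.205 × 2 = 120.41
Reorder point = 120.41 + 651 = 771.41 → round up

772 cases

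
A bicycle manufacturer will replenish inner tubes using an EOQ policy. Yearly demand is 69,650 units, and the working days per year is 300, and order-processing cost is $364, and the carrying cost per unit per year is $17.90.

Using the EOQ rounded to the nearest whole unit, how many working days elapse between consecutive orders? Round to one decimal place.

EOQ = √(2DS/H) = √(2 × 69,650 × 364 / 17.9)
    = √(2,832,692.74) ≈ 1,683.06 → Q = 1,683 units
Days between orders = 300 / (D/Q) = 300 / 41.384 ≈ 7.249

7.2 days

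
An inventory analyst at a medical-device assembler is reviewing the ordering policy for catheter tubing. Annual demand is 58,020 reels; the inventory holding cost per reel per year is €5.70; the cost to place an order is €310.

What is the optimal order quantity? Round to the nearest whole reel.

EOQ = √(2DS/H) = √(2 × 58,020 × 310 / 5.7)
    = √(6,310,947.37) ≈ 2,512.16

2,512 reels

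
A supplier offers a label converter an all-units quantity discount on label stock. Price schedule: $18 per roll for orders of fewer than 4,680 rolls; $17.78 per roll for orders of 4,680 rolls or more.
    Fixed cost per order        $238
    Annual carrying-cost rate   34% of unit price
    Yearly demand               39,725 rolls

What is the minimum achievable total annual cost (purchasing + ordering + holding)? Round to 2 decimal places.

$722,476.47

H₁ = 34%×$18 = $6.1200;  H₂ = 34%×$17.78 = $6.0452
EOQ₁ = √(2×39,725×238/6.1200) = 1,757.76  (< 4,680, feasible at tier 1)
EOQ₂ = √(2×39,725×238/6.0452) = 1,768.60  (< 4,680 → use Q = 4,680 at tier-2 price)
TC(tier 1 (EOQ₁), Q≈1,757.8) = $725,807.49
TC(tier 2, Q≈4,680.0) = $722,476.47
Minimum at tier 2: $722,476.47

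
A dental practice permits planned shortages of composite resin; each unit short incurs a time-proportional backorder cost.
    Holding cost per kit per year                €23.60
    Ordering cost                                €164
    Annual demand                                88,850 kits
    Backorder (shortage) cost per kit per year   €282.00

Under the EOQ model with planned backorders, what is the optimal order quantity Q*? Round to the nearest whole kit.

Basic EOQ = √(2·88,850·164/23.6) = 1,111.245
Backorder adjustment √((H+b)/b) = √((23.6+282)/282) = 1.0410
Q* = 1,111.245 × 1.0410 ≈ 1,156.81

1,157 kits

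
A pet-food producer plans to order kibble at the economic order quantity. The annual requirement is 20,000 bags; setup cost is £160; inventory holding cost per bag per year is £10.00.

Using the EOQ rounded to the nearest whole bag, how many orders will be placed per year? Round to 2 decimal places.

25.00 orders per year

2DS/H = 2·20,000·160/10 = 640,000.00
EOQ = √640,000.00 ≈ 800.00 → Q = 800
N = D/Q = 20,000/800 ≈ 25.000 orders/yr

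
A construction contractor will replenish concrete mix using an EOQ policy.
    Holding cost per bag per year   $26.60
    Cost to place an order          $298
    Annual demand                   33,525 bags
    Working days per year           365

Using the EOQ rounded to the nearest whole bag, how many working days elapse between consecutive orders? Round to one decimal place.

9.4 days

Optimal lot size Q* = (2 × 33,525 × $298 / $26.6)^½ ≈ 866.70 → Q = 867 bags
Days between orders = 365 / (D/Q) = 365 / 38.668 ≈ 9.439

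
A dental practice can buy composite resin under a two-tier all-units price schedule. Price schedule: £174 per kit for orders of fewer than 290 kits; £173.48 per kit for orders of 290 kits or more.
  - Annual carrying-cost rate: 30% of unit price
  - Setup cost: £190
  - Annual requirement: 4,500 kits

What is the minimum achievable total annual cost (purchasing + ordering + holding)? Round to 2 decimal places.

£791,154.66

H₁ = 30%×£174 = £52.2000;  H₂ = 30%×£173.48 = £52.0440
EOQ₁ = √(2×4,500×190/52.2000) = 180.99  (< 290, feasible at tier 1)
EOQ₂ = √(2×4,500×190/52.0440) = 181.26  (< 290 → use Q = 290 at tier-2 price)
TC(tier 1 (EOQ₁), Q≈181.0) = £792,447.86
TC(tier 2, Q≈290.0) = £791,154.66
Minimum at tier 2: £791,154.66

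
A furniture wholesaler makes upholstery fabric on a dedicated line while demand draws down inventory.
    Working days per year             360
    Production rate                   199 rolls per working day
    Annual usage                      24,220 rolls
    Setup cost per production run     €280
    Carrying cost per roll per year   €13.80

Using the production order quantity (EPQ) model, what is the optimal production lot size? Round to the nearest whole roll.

1,219 rolls

Daily demand d = 24,220/360 = 67.278; p = 199; 1 − d/p = 0.66192
EPQ = √(2DS / (H(1 − d/p)))
    = √(2 × 24,220 × 280 / (13.8 × 0.66192)) ≈ 1,218.54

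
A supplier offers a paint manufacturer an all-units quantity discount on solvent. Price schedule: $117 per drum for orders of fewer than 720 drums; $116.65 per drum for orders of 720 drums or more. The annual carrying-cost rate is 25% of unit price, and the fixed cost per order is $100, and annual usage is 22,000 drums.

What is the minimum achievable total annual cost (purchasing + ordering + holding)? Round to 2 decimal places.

$2,579,854.06

H₁ = 25%×$117 = $29.2500;  H₂ = 25%×$116.65 = $29.1625
EOQ₁ = √(2×22,000×100/29.2500) = 387.85  (< 720, feasible at tier 1)
EOQ₂ = √(2×22,000×100/29.1625) = 388.43  (< 720 → use Q = 720 at tier-2 price)
TC(tier 1 (EOQ₁), Q≈387.8) = $2,585,344.60
TC(tier 2, Q≈720.0) = $2,579,854.06
Minimum at tier 2: $2,579,854.06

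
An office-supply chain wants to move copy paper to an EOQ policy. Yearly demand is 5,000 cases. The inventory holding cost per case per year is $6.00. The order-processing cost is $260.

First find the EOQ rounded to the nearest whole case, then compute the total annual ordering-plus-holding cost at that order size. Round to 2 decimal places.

$3,949.68

Optimal lot size Q* = (2 × 5,000 × $260 / $6)^½ ≈ 658.28 → Q = 658 cases
Orders/yr = 5,000/658 = 7.599; ordering cost = 7.599 × $260 = $1,975.68
Average inventory = 658/2 = 329; holding cost = 329 × $6 = $1,974.00
Total = $1,975.68 + $1,974.00 = $3,949.68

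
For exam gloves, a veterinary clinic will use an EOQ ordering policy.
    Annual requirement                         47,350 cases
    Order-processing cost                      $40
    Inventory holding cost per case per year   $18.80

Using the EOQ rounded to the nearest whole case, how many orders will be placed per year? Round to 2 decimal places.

105.46 orders per year

Q* = √(2·D·S / H) = √(2·47,350·40 / 18.8) = √201,489.4 ≈ 448.88 → Q = 449
Orders per year = D/Q = 47,350 / 449 = 105.457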